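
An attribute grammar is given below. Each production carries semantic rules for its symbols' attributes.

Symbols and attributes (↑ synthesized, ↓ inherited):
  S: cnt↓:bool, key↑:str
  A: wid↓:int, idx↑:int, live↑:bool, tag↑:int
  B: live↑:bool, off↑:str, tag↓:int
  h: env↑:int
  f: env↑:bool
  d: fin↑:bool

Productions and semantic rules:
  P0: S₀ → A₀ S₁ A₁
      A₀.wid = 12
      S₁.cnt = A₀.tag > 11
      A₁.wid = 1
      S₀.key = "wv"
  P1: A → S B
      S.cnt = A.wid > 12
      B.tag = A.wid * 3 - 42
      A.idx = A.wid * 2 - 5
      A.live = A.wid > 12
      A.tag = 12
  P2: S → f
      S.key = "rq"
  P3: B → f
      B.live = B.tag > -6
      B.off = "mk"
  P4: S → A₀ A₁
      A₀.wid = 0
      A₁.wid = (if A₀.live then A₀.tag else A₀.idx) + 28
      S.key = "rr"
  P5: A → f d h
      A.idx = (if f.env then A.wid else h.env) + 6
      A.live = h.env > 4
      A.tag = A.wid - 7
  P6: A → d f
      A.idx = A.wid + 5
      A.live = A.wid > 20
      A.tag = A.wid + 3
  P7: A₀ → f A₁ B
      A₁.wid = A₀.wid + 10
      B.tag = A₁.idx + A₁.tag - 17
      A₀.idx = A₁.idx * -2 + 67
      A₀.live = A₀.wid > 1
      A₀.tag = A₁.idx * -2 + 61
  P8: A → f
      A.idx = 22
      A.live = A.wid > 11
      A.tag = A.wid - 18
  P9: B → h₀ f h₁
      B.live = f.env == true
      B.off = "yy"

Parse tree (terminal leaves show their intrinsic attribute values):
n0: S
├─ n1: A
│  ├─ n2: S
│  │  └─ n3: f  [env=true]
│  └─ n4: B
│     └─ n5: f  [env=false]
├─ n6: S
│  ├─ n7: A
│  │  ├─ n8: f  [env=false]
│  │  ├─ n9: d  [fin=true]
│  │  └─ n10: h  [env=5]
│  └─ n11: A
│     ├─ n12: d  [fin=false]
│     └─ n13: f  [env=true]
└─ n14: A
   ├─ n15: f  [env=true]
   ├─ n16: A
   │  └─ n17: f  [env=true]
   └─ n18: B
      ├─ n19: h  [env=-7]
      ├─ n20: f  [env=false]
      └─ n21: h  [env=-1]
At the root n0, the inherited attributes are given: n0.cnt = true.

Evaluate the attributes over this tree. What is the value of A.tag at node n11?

24

1. n0.cnt = true  [given at root]
2. n1.wid = 12  [12]
3. n2.cnt = false  [A.wid > 12]
4. n3.env = true  [terminal]
5. n2.key = "rq"  ["rq"]
6. n4.tag = -6  [A.wid * 3 - 42]
7. n5.env = false  [terminal]
8. n4.live = false  [B.tag > -6]
9. n4.off = "mk"  ["mk"]
10. n1.idx = 19  [A.wid * 2 - 5]
11. n1.live = false  [A.wid > 12]
12. n1.tag = 12  [12]
13. n6.cnt = true  [A₀.tag > 11]
14. n7.wid = 0  [0]
15. n8.env = false  [terminal]
16. n9.fin = true  [terminal]
17. n10.env = 5  [terminal]
18. n7.idx = 11  [(if f.env then A.wid else h.env) + 6]
19. n7.live = true  [h.env > 4]
20. n7.tag = -7  [A.wid - 7]
21. n11.wid = 21  [(if A₀.live then A₀.tag else A₀.idx) + 28]
22. n12.fin = false  [terminal]
23. n13.env = true  [terminal]
24. n11.idx = 26  [A.wid + 5]
25. n11.live = true  [A.wid > 20]
26. n11.tag = 24  [A.wid + 3]
27. n6.key = "rr"  ["rr"]
28. n14.wid = 1  [1]
29. n15.env = true  [terminal]
30. n16.wid = 11  [A₀.wid + 10]
31. n17.env = true  [terminal]
32. n16.idx = 22  [22]
33. n16.live = false  [A.wid > 11]
34. n16.tag = -7  [A.wid - 18]
35. n18.tag = -2  [A₁.idx + A₁.tag - 17]
36. n19.env = -7  [terminal]
37. n20.env = false  [terminal]
38. n21.env = -1  [terminal]
39. n18.live = false  [f.env == true]
40. n18.off = "yy"  ["yy"]
41. n14.idx = 23  [A₁.idx * -2 + 67]
42. n14.live = false  [A₀.wid > 1]
43. n14.tag = 17  [A₁.idx * -2 + 61]
44. n0.key = "wv"  ["wv"]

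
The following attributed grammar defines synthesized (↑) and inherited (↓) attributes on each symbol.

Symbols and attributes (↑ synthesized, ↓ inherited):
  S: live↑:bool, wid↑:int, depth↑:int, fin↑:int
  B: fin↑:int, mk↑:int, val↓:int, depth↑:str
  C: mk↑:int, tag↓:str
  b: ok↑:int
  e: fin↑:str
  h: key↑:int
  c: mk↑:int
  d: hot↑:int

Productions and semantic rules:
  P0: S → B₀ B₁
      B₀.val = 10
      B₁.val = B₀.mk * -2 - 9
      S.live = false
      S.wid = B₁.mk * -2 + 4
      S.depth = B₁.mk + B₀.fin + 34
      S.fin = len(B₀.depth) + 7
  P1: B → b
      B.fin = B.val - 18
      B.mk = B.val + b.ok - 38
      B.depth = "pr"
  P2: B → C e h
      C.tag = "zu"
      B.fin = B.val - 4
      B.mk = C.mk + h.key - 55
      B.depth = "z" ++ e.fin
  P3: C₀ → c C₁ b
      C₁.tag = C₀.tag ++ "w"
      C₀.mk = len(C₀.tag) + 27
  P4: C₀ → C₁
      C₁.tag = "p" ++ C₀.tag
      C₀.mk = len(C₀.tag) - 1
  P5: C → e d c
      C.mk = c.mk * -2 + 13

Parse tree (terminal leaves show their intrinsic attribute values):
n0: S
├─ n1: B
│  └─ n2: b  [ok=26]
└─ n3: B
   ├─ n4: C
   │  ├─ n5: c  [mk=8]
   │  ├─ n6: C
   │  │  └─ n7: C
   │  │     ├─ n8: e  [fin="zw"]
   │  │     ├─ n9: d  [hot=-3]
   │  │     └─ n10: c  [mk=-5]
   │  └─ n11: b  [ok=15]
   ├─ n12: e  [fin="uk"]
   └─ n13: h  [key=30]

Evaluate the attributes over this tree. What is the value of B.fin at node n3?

1. n1.val = 10  [10]
2. n2.ok = 26  [terminal]
3. n1.fin = -8  [B.val - 18]
4. n1.mk = -2  [B.val + b.ok - 38]
5. n1.depth = "pr"  ["pr"]
6. n3.val = -5  [B₀.mk * -2 - 9]
7. n4.tag = "zu"  ["zu"]
8. n5.mk = 8  [terminal]
9. n6.tag = "zuw"  [C₀.tag ++ "w"]
10. n7.tag = "pzuw"  ["p" ++ C₀.tag]
11. n8.fin = "zw"  [terminal]
12. n9.hot = -3  [terminal]
13. n10.mk = -5  [terminal]
14. n7.mk = 23  [c.mk * -2 + 13]
15. n6.mk = 2  [len(C₀.tag) - 1]
16. n11.ok = 15  [terminal]
17. n4.mk = 29  [len(C₀.tag) + 27]
18. n12.fin = "uk"  [terminal]
19. n13.key = 30  [terminal]
20. n3.fin = -9  [B.val - 4]
21. n3.mk = 4  [C.mk + h.key - 55]
22. n3.depth = "zuk"  ["z" ++ e.fin]
23. n0.live = false  [false]
24. n0.wid = -4  [B₁.mk * -2 + 4]
25. n0.depth = 30  [B₁.mk + B₀.fin + 34]
26. n0.fin = 9  [len(B₀.depth) + 7]

-9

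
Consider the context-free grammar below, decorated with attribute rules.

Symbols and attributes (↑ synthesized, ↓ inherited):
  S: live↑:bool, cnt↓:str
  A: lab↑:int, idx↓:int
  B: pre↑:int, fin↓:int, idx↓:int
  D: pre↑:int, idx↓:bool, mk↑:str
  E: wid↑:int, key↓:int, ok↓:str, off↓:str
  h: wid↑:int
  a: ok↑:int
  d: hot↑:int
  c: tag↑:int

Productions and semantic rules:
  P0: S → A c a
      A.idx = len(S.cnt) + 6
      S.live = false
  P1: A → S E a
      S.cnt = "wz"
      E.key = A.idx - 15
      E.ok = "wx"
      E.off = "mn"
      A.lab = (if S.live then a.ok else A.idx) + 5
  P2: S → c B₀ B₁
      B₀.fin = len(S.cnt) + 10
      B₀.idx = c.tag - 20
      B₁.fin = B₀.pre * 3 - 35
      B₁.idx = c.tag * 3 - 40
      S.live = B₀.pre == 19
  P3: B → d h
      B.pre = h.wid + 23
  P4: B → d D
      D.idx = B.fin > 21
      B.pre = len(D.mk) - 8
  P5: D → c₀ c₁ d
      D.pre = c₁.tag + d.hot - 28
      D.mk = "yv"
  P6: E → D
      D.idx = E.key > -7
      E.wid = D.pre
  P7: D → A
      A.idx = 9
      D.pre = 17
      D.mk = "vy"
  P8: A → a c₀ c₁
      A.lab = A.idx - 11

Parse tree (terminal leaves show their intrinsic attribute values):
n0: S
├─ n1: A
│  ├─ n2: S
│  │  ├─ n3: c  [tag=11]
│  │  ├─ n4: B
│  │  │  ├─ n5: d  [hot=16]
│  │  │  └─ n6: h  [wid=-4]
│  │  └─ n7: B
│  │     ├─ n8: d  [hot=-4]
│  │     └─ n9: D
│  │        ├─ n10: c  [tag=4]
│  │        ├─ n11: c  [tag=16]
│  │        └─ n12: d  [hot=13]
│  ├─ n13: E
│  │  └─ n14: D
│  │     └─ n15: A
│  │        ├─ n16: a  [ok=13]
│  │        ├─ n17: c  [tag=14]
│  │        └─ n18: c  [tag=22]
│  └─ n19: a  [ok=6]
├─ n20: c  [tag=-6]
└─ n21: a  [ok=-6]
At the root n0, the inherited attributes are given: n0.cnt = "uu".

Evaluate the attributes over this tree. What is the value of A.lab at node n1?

1. n0.cnt = "uu"  [given at root]
2. n1.idx = 8  [len(S.cnt) + 6]
3. n2.cnt = "wz"  ["wz"]
4. n3.tag = 11  [terminal]
5. n4.fin = 12  [len(S.cnt) + 10]
6. n4.idx = -9  [c.tag - 20]
7. n5.hot = 16  [terminal]
8. n6.wid = -4  [terminal]
9. n4.pre = 19  [h.wid + 23]
10. n7.fin = 22  [B₀.pre * 3 - 35]
11. n7.idx = -7  [c.tag * 3 - 40]
12. n8.hot = -4  [terminal]
13. n9.idx = true  [B.fin > 21]
14. n10.tag = 4  [terminal]
15. n11.tag = 16  [terminal]
16. n12.hot = 13  [terminal]
17. n9.pre = 1  [c₁.tag + d.hot - 28]
18. n9.mk = "yv"  ["yv"]
19. n7.pre = -6  [len(D.mk) - 8]
20. n2.live = true  [B₀.pre == 19]
21. n13.key = -7  [A.idx - 15]
22. n13.ok = "wx"  ["wx"]
23. n13.off = "mn"  ["mn"]
24. n14.idx = false  [E.key > -7]
25. n15.idx = 9  [9]
26. n16.ok = 13  [terminal]
27. n17.tag = 14  [terminal]
28. n18.tag = 22  [terminal]
29. n15.lab = -2  [A.idx - 11]
30. n14.pre = 17  [17]
31. n14.mk = "vy"  ["vy"]
32. n13.wid = 17  [D.pre]
33. n19.ok = 6  [terminal]
34. n1.lab = 11  [(if S.live then a.ok else A.idx) + 5]
35. n20.tag = -6  [terminal]
36. n21.ok = -6  [terminal]
37. n0.live = false  [false]

11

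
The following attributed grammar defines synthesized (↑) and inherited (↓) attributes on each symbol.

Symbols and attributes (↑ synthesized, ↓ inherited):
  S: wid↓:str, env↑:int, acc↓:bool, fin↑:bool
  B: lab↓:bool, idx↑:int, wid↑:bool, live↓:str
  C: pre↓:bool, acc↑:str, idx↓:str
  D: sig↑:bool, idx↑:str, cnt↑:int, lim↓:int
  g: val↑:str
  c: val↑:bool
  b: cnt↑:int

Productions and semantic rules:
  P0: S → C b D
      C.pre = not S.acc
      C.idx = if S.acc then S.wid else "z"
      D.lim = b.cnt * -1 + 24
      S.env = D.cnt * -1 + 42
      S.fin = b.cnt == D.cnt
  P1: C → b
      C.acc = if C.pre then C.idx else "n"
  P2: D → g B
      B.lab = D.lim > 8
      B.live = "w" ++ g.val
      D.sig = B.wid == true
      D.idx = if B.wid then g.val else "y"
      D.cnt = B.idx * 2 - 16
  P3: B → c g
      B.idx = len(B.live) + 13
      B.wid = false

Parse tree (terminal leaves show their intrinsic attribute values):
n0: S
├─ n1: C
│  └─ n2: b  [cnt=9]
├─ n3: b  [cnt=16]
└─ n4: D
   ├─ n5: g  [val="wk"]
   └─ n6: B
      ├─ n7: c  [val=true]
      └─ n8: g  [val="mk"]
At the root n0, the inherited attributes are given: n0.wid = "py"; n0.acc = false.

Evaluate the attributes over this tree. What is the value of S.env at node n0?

26

1. n0.wid = "py"  [given at root]
2. n0.acc = false  [given at root]
3. n1.pre = true  [not S.acc]
4. n1.idx = "z"  [if S.acc then S.wid else "z"]
5. n2.cnt = 9  [terminal]
6. n1.acc = "z"  [if C.pre then C.idx else "n"]
7. n3.cnt = 16  [terminal]
8. n4.lim = 8  [b.cnt * -1 + 24]
9. n5.val = "wk"  [terminal]
10. n6.lab = false  [D.lim > 8]
11. n6.live = "wwk"  ["w" ++ g.val]
12. n7.val = true  [terminal]
13. n8.val = "mk"  [terminal]
14. n6.idx = 16  [len(B.live) + 13]
15. n6.wid = false  [false]
16. n4.sig = false  [B.wid == true]
17. n4.idx = "y"  [if B.wid then g.val else "y"]
18. n4.cnt = 16  [B.idx * 2 - 16]
19. n0.env = 26  [D.cnt * -1 + 42]
20. n0.fin = true  [b.cnt == D.cnt]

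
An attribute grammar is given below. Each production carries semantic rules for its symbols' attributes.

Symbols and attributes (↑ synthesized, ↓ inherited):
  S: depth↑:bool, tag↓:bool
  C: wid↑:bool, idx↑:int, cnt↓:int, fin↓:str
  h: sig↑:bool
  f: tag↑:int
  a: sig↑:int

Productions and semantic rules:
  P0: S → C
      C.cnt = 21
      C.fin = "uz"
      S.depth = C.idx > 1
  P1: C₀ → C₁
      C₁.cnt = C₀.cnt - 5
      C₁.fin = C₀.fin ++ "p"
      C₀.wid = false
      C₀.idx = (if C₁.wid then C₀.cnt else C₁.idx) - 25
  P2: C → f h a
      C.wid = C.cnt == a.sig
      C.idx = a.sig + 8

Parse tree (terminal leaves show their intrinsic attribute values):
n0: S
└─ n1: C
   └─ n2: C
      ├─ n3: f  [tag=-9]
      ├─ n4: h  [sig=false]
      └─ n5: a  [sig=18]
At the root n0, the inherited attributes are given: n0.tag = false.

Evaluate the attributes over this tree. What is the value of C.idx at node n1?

1. n0.tag = false  [given at root]
2. n1.cnt = 21  [21]
3. n1.fin = "uz"  ["uz"]
4. n2.cnt = 16  [C₀.cnt - 5]
5. n2.fin = "uzp"  [C₀.fin ++ "p"]
6. n3.tag = -9  [terminal]
7. n4.sig = false  [terminal]
8. n5.sig = 18  [terminal]
9. n2.wid = false  [C.cnt == a.sig]
10. n2.idx = 26  [a.sig + 8]
11. n1.wid = false  [false]
12. n1.idx = 1  [(if C₁.wid then C₀.cnt else C₁.idx) - 25]
13. n0.depth = false  [C.idx > 1]

1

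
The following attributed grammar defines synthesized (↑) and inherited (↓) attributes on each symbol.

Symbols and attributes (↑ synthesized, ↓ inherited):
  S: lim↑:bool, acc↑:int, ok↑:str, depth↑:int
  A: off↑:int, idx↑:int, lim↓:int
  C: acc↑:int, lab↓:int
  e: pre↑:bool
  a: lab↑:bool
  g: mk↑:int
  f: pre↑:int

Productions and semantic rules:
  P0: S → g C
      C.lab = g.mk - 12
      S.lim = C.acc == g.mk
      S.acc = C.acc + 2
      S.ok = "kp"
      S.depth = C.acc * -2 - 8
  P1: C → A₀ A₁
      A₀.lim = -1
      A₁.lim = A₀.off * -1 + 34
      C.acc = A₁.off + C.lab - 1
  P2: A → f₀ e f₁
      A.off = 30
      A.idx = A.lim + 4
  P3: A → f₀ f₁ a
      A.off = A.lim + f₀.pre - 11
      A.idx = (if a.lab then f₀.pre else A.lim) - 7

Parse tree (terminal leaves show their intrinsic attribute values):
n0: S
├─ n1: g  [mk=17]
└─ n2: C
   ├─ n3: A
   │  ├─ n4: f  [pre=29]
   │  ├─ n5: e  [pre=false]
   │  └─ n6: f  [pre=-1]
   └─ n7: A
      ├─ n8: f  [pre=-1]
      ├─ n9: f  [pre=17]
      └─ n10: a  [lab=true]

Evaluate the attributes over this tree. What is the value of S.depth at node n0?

1. n1.mk = 17  [terminal]
2. n2.lab = 5  [g.mk - 12]
3. n3.lim = -1  [-1]
4. n4.pre = 29  [terminal]
5. n5.pre = false  [terminal]
6. n6.pre = -1  [terminal]
7. n3.off = 30  [30]
8. n3.idx = 3  [A.lim + 4]
9. n7.lim = 4  [A₀.off * -1 + 34]
10. n8.pre = -1  [terminal]
11. n9.pre = 17  [terminal]
12. n10.lab = true  [terminal]
13. n7.off = -8  [A.lim + f₀.pre - 11]
14. n7.idx = -8  [(if a.lab then f₀.pre else A.lim) - 7]
15. n2.acc = -4  [A₁.off + C.lab - 1]
16. n0.lim = false  [C.acc == g.mk]
17. n0.acc = -2  [C.acc + 2]
18. n0.ok = "kp"  ["kp"]
19. n0.depth = 0  [C.acc * -2 - 8]

0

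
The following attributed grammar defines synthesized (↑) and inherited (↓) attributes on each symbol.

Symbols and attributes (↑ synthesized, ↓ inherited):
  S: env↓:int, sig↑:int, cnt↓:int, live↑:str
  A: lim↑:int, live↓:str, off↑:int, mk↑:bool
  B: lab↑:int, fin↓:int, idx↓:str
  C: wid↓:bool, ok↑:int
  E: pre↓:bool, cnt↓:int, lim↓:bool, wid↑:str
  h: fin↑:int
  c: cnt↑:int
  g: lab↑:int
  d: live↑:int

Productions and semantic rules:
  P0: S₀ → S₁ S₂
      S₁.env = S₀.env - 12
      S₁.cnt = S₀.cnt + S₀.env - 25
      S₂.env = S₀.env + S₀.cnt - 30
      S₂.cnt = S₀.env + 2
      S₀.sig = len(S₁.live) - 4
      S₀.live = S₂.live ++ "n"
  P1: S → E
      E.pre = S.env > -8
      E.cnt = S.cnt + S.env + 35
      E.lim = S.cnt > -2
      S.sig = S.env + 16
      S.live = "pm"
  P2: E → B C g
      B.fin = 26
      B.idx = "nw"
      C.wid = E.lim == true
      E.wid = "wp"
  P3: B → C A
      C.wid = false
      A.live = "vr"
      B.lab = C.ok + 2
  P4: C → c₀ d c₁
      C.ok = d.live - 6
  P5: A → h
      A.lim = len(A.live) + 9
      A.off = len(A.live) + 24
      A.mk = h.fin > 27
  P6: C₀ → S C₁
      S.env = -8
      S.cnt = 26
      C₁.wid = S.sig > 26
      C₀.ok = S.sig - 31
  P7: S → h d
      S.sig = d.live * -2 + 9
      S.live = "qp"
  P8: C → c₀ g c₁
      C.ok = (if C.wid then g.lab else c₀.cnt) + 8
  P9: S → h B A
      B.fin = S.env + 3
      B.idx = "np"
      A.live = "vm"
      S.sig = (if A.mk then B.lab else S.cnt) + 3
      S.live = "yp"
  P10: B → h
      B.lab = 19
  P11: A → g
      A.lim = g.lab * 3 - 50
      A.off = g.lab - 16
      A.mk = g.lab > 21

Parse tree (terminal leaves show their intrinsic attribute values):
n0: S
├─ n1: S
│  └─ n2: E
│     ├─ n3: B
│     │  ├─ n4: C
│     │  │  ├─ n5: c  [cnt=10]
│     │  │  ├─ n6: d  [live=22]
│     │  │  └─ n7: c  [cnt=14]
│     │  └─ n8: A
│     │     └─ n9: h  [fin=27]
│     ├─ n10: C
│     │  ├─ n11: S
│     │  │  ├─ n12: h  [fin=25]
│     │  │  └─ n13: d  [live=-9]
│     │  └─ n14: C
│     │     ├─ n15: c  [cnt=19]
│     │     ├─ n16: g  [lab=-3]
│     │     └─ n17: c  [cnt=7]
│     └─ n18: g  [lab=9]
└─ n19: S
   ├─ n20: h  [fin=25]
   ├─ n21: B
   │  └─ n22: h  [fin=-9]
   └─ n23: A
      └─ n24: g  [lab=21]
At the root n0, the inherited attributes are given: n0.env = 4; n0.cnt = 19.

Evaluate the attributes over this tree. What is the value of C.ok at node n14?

5

1. n0.env = 4  [given at root]
2. n0.cnt = 19  [given at root]
3. n1.env = -8  [S₀.env - 12]
4. n1.cnt = -2  [S₀.cnt + S₀.env - 25]
5. n2.pre = false  [S.env > -8]
6. n2.cnt = 25  [S.cnt + S.env + 35]
7. n2.lim = false  [S.cnt > -2]
8. n3.fin = 26  [26]
9. n3.idx = "nw"  ["nw"]
10. n4.wid = false  [false]
11. n5.cnt = 10  [terminal]
12. n6.live = 22  [terminal]
13. n7.cnt = 14  [terminal]
14. n4.ok = 16  [d.live - 6]
15. n8.live = "vr"  ["vr"]
16. n9.fin = 27  [terminal]
17. n8.lim = 11  [len(A.live) + 9]
18. n8.off = 26  [len(A.live) + 24]
19. n8.mk = false  [h.fin > 27]
20. n3.lab = 18  [C.ok + 2]
21. n10.wid = false  [E.lim == true]
22. n11.env = -8  [-8]
23. n11.cnt = 26  [26]
24. n12.fin = 25  [terminal]
25. n13.live = -9  [terminal]
26. n11.sig = 27  [d.live * -2 + 9]
27. n11.live = "qp"  ["qp"]
28. n14.wid = true  [S.sig > 26]
29. n15.cnt = 19  [terminal]
30. n16.lab = -3  [terminal]
31. n17.cnt = 7  [terminal]
32. n14.ok = 5  [(if C.wid then g.lab else c₀.cnt) + 8]
33. n10.ok = -4  [S.sig - 31]
34. n18.lab = 9  [terminal]
35. n2.wid = "wp"  ["wp"]
36. n1.sig = 8  [S.env + 16]
37. n1.live = "pm"  ["pm"]
38. n19.env = -7  [S₀.env + S₀.cnt - 30]
39. n19.cnt = 6  [S₀.env + 2]
40. n20.fin = 25  [terminal]
41. n21.fin = -4  [S.env + 3]
42. n21.idx = "np"  ["np"]
43. n22.fin = -9  [terminal]
44. n21.lab = 19  [19]
45. n23.live = "vm"  ["vm"]
46. n24.lab = 21  [terminal]
47. n23.lim = 13  [g.lab * 3 - 50]
48. n23.off = 5  [g.lab - 16]
49. n23.mk = false  [g.lab > 21]
50. n19.sig = 9  [(if A.mk then B.lab else S.cnt) + 3]
51. n19.live = "yp"  ["yp"]
52. n0.sig = -2  [len(S₁.live) - 4]
53. n0.live = "ypn"  [S₂.live ++ "n"]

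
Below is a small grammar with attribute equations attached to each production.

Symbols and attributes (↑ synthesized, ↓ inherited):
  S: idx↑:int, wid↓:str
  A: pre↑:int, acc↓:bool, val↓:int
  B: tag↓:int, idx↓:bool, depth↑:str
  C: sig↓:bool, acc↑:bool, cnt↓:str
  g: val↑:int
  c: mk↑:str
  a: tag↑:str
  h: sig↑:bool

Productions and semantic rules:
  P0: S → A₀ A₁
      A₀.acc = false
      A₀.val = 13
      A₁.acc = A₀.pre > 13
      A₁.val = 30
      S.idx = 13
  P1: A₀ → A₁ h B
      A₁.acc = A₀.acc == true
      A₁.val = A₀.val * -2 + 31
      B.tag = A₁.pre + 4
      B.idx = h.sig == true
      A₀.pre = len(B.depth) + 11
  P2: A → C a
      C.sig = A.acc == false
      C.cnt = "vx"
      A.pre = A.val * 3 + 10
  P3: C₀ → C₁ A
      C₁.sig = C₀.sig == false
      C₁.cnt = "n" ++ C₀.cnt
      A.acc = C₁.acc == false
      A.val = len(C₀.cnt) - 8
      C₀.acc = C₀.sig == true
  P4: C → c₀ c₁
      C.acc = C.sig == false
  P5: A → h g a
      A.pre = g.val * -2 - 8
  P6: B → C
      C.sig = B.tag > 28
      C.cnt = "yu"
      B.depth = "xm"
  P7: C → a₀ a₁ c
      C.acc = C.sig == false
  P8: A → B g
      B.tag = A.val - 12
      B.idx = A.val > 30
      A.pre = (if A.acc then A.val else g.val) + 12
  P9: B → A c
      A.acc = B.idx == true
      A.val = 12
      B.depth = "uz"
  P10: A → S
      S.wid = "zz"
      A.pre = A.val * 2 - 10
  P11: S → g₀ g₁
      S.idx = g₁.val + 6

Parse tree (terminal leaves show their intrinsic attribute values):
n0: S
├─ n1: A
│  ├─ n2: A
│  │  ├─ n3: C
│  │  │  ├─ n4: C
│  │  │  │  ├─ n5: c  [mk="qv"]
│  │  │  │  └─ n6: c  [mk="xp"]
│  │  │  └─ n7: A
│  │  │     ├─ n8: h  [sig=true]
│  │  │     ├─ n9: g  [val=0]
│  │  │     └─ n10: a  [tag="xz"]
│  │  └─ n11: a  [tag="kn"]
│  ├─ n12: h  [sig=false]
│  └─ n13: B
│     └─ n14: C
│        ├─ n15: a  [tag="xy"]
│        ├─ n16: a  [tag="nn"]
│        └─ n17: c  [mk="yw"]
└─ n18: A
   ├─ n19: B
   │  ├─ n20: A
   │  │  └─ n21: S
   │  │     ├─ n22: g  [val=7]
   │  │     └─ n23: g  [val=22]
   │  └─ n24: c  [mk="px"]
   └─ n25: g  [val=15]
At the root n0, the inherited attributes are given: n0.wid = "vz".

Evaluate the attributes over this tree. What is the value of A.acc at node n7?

false

1. n0.wid = "vz"  [given at root]
2. n1.acc = false  [false]
3. n1.val = 13  [13]
4. n2.acc = false  [A₀.acc == true]
5. n2.val = 5  [A₀.val * -2 + 31]
6. n3.sig = true  [A.acc == false]
7. n3.cnt = "vx"  ["vx"]
8. n4.sig = false  [C₀.sig == false]
9. n4.cnt = "nvx"  ["n" ++ C₀.cnt]
10. n5.mk = "qv"  [terminal]
11. n6.mk = "xp"  [terminal]
12. n4.acc = true  [C.sig == false]
13. n7.acc = false  [C₁.acc == false]
14. n7.val = -6  [len(C₀.cnt) - 8]
15. n8.sig = true  [terminal]
16. n9.val = 0  [terminal]
17. n10.tag = "xz"  [terminal]
18. n7.pre = -8  [g.val * -2 - 8]
19. n3.acc = true  [C₀.sig == true]
20. n11.tag = "kn"  [terminal]
21. n2.pre = 25  [A.val * 3 + 10]
22. n12.sig = false  [terminal]
23. n13.tag = 29  [A₁.pre + 4]
24. n13.idx = false  [h.sig == true]
25. n14.sig = true  [B.tag > 28]
26. n14.cnt = "yu"  ["yu"]
27. n15.tag = "xy"  [terminal]
28. n16.tag = "nn"  [terminal]
29. n17.mk = "yw"  [terminal]
30. n14.acc = false  [C.sig == false]
31. n13.depth = "xm"  ["xm"]
32. n1.pre = 13  [len(B.depth) + 11]
33. n18.acc = false  [A₀.pre > 13]
34. n18.val = 30  [30]
35. n19.tag = 18  [A.val - 12]
36. n19.idx = false  [A.val > 30]
37. n20.acc = false  [B.idx == true]
38. n20.val = 12  [12]
39. n21.wid = "zz"  ["zz"]
40. n22.val = 7  [terminal]
41. n23.val = 22  [terminal]
42. n21.idx = 28  [g₁.val + 6]
43. n20.pre = 14  [A.val * 2 - 10]
44. n24.mk = "px"  [terminal]
45. n19.depth = "uz"  ["uz"]
46. n25.val = 15  [terminal]
47. n18.pre = 27  [(if A.acc then A.val else g.val) + 12]
48. n0.idx = 13  [13]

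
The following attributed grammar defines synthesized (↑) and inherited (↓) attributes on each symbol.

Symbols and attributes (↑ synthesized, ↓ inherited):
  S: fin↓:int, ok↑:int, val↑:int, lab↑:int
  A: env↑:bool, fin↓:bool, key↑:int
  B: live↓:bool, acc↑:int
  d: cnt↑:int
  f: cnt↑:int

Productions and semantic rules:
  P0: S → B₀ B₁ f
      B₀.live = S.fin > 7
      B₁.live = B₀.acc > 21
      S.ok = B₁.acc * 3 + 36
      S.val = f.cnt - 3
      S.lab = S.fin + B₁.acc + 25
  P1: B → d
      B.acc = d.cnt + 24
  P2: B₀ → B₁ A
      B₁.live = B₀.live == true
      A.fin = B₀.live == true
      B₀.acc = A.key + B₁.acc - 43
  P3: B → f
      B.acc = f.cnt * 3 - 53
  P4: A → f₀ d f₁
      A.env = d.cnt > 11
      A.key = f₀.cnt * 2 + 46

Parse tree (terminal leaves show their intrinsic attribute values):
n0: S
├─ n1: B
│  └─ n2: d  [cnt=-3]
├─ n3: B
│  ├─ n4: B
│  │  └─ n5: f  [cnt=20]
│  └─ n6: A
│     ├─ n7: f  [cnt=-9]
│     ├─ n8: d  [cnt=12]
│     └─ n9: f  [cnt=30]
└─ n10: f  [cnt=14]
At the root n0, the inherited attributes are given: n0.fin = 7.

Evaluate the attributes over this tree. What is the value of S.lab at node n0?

1. n0.fin = 7  [given at root]
2. n1.live = false  [S.fin > 7]
3. n2.cnt = -3  [terminal]
4. n1.acc = 21  [d.cnt + 24]
5. n3.live = false  [B₀.acc > 21]
6. n4.live = false  [B₀.live == true]
7. n5.cnt = 20  [terminal]
8. n4.acc = 7  [f.cnt * 3 - 53]
9. n6.fin = false  [B₀.live == true]
10. n7.cnt = -9  [terminal]
11. n8.cnt = 12  [terminal]
12. n9.cnt = 30  [terminal]
13. n6.env = true  [d.cnt > 11]
14. n6.key = 28  [f₀.cnt * 2 + 46]
15. n3.acc = -8  [A.key + B₁.acc - 43]
16. n10.cnt = 14  [terminal]
17. n0.ok = 12  [B₁.acc * 3 + 36]
18. n0.val = 11  [f.cnt - 3]
19. n0.lab = 24  [S.fin + B₁.acc + 25]

24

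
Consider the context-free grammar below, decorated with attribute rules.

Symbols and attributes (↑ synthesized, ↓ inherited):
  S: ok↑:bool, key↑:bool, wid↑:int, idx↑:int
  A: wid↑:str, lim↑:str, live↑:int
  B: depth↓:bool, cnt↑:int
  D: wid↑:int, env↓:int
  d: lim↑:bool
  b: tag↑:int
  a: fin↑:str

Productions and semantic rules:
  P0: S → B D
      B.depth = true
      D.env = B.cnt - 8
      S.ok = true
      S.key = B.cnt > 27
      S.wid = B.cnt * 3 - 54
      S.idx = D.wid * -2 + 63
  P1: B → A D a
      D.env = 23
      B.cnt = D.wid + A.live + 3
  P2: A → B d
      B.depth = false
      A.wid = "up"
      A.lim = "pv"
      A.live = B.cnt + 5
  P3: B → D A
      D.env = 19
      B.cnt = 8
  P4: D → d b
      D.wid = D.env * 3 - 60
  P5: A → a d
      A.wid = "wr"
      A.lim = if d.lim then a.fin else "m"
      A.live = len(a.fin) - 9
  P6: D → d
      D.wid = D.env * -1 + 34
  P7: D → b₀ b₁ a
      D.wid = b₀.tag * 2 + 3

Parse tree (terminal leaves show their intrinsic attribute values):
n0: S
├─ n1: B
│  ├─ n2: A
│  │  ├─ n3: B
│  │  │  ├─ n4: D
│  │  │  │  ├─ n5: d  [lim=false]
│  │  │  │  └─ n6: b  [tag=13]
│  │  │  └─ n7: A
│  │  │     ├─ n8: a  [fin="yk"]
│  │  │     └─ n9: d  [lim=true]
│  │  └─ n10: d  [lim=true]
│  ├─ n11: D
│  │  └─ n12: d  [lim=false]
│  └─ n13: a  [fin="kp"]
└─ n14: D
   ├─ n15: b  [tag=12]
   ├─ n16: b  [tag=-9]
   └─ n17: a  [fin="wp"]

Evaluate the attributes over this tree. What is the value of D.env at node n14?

19

1. n1.depth = true  [true]
2. n3.depth = false  [false]
3. n4.env = 19  [19]
4. n5.lim = false  [terminal]
5. n6.tag = 13  [terminal]
6. n4.wid = -3  [D.env * 3 - 60]
7. n8.fin = "yk"  [terminal]
8. n9.lim = true  [terminal]
9. n7.wid = "wr"  ["wr"]
10. n7.lim = "yk"  [if d.lim then a.fin else "m"]
11. n7.live = -7  [len(a.fin) - 9]
12. n3.cnt = 8  [8]
13. n10.lim = true  [terminal]
14. n2.wid = "up"  ["up"]
15. n2.lim = "pv"  ["pv"]
16. n2.live = 13  [B.cnt + 5]
17. n11.env = 23  [23]
18. n12.lim = false  [terminal]
19. n11.wid = 11  [D.env * -1 + 34]
20. n13.fin = "kp"  [terminal]
21. n1.cnt = 27  [D.wid + A.live + 3]
22. n14.env = 19  [B.cnt - 8]
23. n15.tag = 12  [terminal]
24. n16.tag = -9  [terminal]
25. n17.fin = "wp"  [terminal]
26. n14.wid = 27  [b₀.tag * 2 + 3]
27. n0.ok = true  [true]
28. n0.key = false  [B.cnt > 27]
29. n0.wid = 27  [B.cnt * 3 - 54]
30. n0.idx = 9  [D.wid * -2 + 63]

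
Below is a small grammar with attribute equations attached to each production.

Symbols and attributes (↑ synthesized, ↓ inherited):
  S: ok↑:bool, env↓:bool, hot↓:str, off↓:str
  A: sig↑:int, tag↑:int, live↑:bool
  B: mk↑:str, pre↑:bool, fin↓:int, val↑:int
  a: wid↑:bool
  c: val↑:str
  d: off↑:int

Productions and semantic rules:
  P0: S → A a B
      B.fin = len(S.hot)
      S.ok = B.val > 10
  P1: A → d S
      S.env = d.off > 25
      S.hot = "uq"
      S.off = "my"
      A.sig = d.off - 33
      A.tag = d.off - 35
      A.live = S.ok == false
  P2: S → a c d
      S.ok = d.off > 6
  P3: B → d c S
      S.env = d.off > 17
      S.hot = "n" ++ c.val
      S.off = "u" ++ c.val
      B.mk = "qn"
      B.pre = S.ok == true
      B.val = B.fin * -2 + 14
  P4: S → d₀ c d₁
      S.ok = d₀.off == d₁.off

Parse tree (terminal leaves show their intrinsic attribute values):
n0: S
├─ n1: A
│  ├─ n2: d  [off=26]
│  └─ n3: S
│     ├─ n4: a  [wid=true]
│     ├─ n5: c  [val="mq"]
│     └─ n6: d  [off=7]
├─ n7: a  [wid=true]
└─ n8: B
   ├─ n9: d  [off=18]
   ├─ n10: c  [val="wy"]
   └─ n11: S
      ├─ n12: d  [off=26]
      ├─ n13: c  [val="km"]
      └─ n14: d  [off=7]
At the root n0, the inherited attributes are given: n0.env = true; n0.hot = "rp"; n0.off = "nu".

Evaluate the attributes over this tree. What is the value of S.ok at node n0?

1. n0.env = true  [given at root]
2. n0.hot = "rp"  [given at root]
3. n0.off = "nu"  [given at root]
4. n2.off = 26  [terminal]
5. n3.env = true  [d.off > 25]
6. n3.hot = "uq"  ["uq"]
7. n3.off = "my"  ["my"]
8. n4.wid = true  [terminal]
9. n5.val = "mq"  [terminal]
10. n6.off = 7  [terminal]
11. n3.ok = true  [d.off > 6]
12. n1.sig = -7  [d.off - 33]
13. n1.tag = -9  [d.off - 35]
14. n1.live = false  [S.ok == false]
15. n7.wid = true  [terminal]
16. n8.fin = 2  [len(S.hot)]
17. n9.off = 18  [terminal]
18. n10.val = "wy"  [terminal]
19. n11.env = true  [d.off > 17]
20. n11.hot = "nwy"  ["n" ++ c.val]
21. n11.off = "uwy"  ["u" ++ c.val]
22. n12.off = 26  [terminal]
23. n13.val = "km"  [terminal]
24. n14.off = 7  [terminal]
25. n11.ok = false  [d₀.off == d₁.off]
26. n8.mk = "qn"  ["qn"]
27. n8.pre = false  [S.ok == true]
28. n8.val = 10  [B.fin * -2 + 14]
29. n0.ok = false  [B.val > 10]

false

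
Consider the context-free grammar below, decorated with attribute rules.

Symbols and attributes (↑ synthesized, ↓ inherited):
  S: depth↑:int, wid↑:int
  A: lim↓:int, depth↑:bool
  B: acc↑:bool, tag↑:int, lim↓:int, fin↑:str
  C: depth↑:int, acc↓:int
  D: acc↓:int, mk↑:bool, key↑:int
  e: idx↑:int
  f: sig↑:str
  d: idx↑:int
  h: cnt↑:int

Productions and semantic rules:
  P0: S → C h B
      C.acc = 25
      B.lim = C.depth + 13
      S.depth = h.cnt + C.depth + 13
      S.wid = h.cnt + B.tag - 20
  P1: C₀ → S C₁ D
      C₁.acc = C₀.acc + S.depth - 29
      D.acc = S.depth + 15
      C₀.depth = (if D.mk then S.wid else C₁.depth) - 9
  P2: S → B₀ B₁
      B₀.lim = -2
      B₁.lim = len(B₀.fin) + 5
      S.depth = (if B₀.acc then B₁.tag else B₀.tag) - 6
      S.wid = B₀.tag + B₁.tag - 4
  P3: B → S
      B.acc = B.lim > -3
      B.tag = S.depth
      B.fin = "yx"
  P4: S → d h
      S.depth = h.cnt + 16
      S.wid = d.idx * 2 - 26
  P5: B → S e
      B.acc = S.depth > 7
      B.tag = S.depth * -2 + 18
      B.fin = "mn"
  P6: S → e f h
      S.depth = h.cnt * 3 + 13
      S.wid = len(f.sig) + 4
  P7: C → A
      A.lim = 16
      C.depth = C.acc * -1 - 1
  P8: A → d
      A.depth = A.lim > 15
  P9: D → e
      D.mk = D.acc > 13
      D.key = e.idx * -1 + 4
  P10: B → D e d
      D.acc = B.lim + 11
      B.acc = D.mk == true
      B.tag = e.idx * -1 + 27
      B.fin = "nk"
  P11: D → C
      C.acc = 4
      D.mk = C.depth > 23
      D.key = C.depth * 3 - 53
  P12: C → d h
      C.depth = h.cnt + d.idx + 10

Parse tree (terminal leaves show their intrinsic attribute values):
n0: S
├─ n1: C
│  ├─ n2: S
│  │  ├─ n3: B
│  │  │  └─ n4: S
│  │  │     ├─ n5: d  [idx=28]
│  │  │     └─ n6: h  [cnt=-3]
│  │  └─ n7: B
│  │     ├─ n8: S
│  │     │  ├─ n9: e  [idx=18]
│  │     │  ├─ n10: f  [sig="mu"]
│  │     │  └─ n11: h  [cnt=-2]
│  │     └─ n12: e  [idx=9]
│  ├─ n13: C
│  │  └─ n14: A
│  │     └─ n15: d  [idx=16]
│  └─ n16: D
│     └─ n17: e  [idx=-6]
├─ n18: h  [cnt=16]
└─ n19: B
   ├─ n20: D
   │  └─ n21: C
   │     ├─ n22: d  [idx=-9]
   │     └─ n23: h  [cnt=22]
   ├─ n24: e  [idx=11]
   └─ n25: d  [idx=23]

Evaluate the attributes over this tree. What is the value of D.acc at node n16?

13

1. n1.acc = 25  [25]
2. n3.lim = -2  [-2]
3. n5.idx = 28  [terminal]
4. n6.cnt = -3  [terminal]
5. n4.depth = 13  [h.cnt + 16]
6. n4.wid = 30  [d.idx * 2 - 26]
7. n3.acc = true  [B.lim > -3]
8. n3.tag = 13  [S.depth]
9. n3.fin = "yx"  ["yx"]
10. n7.lim = 7  [len(B₀.fin) + 5]
11. n9.idx = 18  [terminal]
12. n10.sig = "mu"  [terminal]
13. n11.cnt = -2  [terminal]
14. n8.depth = 7  [h.cnt * 3 + 13]
15. n8.wid = 6  [len(f.sig) + 4]
16. n12.idx = 9  [terminal]
17. n7.acc = false  [S.depth > 7]
18. n7.tag = 4  [S.depth * -2 + 18]
19. n7.fin = "mn"  ["mn"]
20. n2.depth = -2  [(if B₀.acc then B₁.tag else B₀.tag) - 6]
21. n2.wid = 13  [B₀.tag + B₁.tag - 4]
22. n13.acc = -6  [C₀.acc + S.depth - 29]
23. n14.lim = 16  [16]
24. n15.idx = 16  [terminal]
25. n14.depth = true  [A.lim > 15]
26. n13.depth = 5  [C.acc * -1 - 1]
27. n16.acc = 13  [S.depth + 15]
28. n17.idx = -6  [terminal]
29. n16.mk = false  [D.acc > 13]
30. n16.key = 10  [e.idx * -1 + 4]
31. n1.depth = -4  [(if D.mk then S.wid else C₁.depth) - 9]
32. n18.cnt = 16  [terminal]
33. n19.lim = 9  [C.depth + 13]
34. n20.acc = 20  [B.lim + 11]
35. n21.acc = 4  [4]
36. n22.idx = -9  [terminal]
37. n23.cnt = 22  [terminal]
38. n21.depth = 23  [h.cnt + d.idx + 10]
39. n20.mk = false  [C.depth > 23]
40. n20.key = 16  [C.depth * 3 - 53]
41. n24.idx = 11  [terminal]
42. n25.idx = 23  [terminal]
43. n19.acc = false  [D.mk == true]
44. n19.tag = 16  [e.idx * -1 + 27]
45. n19.fin = "nk"  ["nk"]
46. n0.depth = 25  [h.cnt + C.depth + 13]
47. n0.wid = 12  [h.cnt + B.tag - 20]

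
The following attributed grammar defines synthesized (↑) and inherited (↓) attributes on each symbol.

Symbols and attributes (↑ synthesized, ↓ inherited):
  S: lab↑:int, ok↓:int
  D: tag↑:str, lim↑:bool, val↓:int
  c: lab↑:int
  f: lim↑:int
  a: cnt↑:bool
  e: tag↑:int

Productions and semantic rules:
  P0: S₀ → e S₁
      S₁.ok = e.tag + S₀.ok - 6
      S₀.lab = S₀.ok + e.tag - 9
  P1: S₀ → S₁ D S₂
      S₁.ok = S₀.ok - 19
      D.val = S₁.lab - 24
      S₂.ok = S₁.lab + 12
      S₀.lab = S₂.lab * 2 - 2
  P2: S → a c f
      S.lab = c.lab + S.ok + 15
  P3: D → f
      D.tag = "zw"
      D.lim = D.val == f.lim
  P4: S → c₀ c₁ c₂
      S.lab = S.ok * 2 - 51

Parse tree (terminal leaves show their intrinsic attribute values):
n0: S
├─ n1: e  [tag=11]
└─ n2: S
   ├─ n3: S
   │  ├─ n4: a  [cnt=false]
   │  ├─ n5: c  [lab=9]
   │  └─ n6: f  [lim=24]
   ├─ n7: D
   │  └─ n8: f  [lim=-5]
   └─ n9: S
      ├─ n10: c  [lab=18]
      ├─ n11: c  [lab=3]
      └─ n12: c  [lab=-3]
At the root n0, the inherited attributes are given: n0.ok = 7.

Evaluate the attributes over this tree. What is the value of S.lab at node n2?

1. n0.ok = 7  [given at root]
2. n1.tag = 11  [terminal]
3. n2.ok = 12  [e.tag + S₀.ok - 6]
4. n3.ok = -7  [S₀.ok - 19]
5. n4.cnt = false  [terminal]
6. n5.lab = 9  [terminal]
7. n6.lim = 24  [terminal]
8. n3.lab = 17  [c.lab + S.ok + 15]
9. n7.val = -7  [S₁.lab - 24]
10. n8.lim = -5  [terminal]
11. n7.tag = "zw"  ["zw"]
12. n7.lim = false  [D.val == f.lim]
13. n9.ok = 29  [S₁.lab + 12]
14. n10.lab = 18  [terminal]
15. n11.lab = 3  [terminal]
16. n12.lab = -3  [terminal]
17. n9.lab = 7  [S.ok * 2 - 51]
18. n2.lab = 12  [S₂.lab * 2 - 2]
19. n0.lab = 9  [S₀.ok + e.tag - 9]

12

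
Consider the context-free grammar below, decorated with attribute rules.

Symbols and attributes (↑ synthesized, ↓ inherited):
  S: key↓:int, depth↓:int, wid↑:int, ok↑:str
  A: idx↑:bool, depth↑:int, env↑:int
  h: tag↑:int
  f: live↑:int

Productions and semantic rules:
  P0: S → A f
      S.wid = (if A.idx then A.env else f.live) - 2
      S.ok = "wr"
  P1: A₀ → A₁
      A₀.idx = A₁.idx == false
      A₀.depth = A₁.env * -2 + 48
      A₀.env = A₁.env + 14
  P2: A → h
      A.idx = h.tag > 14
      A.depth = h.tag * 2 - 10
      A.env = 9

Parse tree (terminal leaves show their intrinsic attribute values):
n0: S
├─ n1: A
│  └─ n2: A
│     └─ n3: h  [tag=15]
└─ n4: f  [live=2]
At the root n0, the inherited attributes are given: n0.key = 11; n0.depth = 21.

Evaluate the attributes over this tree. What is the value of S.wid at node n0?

1. n0.key = 11  [given at root]
2. n0.depth = 21  [given at root]
3. n3.tag = 15  [terminal]
4. n2.idx = true  [h.tag > 14]
5. n2.depth = 20  [h.tag * 2 - 10]
6. n2.env = 9  [9]
7. n1.idx = false  [A₁.idx == false]
8. n1.depth = 30  [A₁.env * -2 + 48]
9. n1.env = 23  [A₁.env + 14]
10. n4.live = 2  [terminal]
11. n0.wid = 0  [(if A.idx then A.env else f.live) - 2]
12. n0.ok = "wr"  ["wr"]

0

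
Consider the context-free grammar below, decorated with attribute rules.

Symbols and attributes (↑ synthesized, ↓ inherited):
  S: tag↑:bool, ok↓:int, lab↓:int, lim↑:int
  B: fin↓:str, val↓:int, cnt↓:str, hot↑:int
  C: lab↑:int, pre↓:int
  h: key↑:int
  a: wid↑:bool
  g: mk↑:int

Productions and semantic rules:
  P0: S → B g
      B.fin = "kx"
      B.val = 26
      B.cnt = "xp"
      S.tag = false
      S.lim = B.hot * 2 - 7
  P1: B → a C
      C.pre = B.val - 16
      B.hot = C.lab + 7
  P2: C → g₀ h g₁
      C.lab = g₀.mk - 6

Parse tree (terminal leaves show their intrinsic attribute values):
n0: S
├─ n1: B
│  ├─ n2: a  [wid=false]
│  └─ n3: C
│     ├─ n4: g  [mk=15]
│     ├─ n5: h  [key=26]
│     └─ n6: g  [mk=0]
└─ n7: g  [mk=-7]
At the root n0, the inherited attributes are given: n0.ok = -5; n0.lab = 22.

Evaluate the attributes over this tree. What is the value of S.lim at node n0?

1. n0.ok = -5  [given at root]
2. n0.lab = 22  [given at root]
3. n1.fin = "kx"  ["kx"]
4. n1.val = 26  [26]
5. n1.cnt = "xp"  ["xp"]
6. n2.wid = false  [terminal]
7. n3.pre = 10  [B.val - 16]
8. n4.mk = 15  [terminal]
9. n5.key = 26  [terminal]
10. n6.mk = 0  [terminal]
11. n3.lab = 9  [g₀.mk - 6]
12. n1.hot = 16  [C.lab + 7]
13. n7.mk = -7  [terminal]
14. n0.tag = false  [false]
15. n0.lim = 25  [B.hot * 2 - 7]

25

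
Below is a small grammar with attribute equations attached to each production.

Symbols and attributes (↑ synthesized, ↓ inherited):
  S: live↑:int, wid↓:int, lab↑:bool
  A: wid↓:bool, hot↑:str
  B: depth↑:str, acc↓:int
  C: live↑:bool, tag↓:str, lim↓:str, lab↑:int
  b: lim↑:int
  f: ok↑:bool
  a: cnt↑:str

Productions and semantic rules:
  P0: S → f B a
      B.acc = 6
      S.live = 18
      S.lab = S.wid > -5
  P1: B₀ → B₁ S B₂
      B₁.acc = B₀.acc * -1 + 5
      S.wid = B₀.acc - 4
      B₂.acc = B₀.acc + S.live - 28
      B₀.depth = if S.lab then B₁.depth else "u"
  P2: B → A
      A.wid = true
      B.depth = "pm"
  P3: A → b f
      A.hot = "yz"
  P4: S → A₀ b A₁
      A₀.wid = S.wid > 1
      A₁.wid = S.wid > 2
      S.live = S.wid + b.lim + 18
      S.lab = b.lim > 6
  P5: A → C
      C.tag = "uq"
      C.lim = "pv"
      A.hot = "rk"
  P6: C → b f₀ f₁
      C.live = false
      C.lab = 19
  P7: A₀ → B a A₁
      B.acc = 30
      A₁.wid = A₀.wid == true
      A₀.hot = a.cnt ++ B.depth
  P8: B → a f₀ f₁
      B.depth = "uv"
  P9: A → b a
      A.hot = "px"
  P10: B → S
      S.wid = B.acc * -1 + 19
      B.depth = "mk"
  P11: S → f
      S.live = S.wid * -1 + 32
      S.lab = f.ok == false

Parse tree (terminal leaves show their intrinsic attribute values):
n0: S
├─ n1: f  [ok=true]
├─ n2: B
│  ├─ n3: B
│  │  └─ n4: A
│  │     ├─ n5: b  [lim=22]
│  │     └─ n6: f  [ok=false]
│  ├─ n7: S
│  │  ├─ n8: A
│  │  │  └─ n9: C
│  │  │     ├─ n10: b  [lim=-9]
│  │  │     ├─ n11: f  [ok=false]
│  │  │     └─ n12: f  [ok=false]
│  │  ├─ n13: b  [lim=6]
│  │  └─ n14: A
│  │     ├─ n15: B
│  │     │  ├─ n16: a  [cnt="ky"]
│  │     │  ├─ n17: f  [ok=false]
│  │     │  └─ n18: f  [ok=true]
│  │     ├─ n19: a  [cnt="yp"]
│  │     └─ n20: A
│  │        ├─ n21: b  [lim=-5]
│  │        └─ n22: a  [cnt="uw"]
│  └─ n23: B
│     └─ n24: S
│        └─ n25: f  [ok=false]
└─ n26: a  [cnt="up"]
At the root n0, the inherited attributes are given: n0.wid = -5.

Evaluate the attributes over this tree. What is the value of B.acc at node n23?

1. n0.wid = -5  [given at root]
2. n1.ok = true  [terminal]
3. n2.acc = 6  [6]
4. n3.acc = -1  [B₀.acc * -1 + 5]
5. n4.wid = true  [true]
6. n5.lim = 22  [terminal]
7. n6.ok = false  [terminal]
8. n4.hot = "yz"  ["yz"]
9. n3.depth = "pm"  ["pm"]
10. n7.wid = 2  [B₀.acc - 4]
11. n8.wid = true  [S.wid > 1]
12. n9.tag = "uq"  ["uq"]
13. n9.lim = "pv"  ["pv"]
14. n10.lim = -9  [terminal]
15. n11.ok = false  [terminal]
16. n12.ok = false  [terminal]
17. n9.live = false  [false]
18. n9.lab = 19  [19]
19. n8.hot = "rk"  ["rk"]
20. n13.lim = 6  [terminal]
21. n14.wid = false  [S.wid > 2]
22. n15.acc = 30  [30]
23. n16.cnt = "ky"  [terminal]
24. n17.ok = false  [terminal]
25. n18.ok = true  [terminal]
26. n15.depth = "uv"  ["uv"]
27. n19.cnt = "yp"  [terminal]
28. n20.wid = false  [A₀.wid == true]
29. n21.lim = -5  [terminal]
30. n22.cnt = "uw"  [terminal]
31. n20.hot = "px"  ["px"]
32. n14.hot = "ypuv"  [a.cnt ++ B.depth]
33. n7.live = 26  [S.wid + b.lim + 18]
34. n7.lab = false  [b.lim > 6]
35. n23.acc = 4  [B₀.acc + S.live - 28]
36. n24.wid = 15  [B.acc * -1 + 19]
37. n25.ok = false  [terminal]
38. n24.live = 17  [S.wid * -1 + 32]
39. n24.lab = true  [f.ok == false]
40. n23.depth = "mk"  ["mk"]
41. n2.depth = "u"  [if S.lab then B₁.depth else "u"]
42. n26.cnt = "up"  [terminal]
43. n0.live = 18  [18]
44. n0.lab = false  [S.wid > -5]

4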